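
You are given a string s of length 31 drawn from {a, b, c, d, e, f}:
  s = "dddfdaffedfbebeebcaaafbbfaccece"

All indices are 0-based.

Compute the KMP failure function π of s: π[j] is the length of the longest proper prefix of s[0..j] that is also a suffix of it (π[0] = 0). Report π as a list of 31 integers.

π[0] = 0
j=1 s[j]='d': π[1]=1 (border 'd')
j=2 s[j]='d': π[2]=2 (border 'dd')
j=3 s[j]='f': k: 2→1→0; π[3]=0 (border '')
j=4 s[j]='d': π[4]=1 (border 'd')
j=5 s[j]='a': k: 1→0; π[5]=0 (border '')
j=6 s[j]='f': π[6]=0 (border '')
j=7 s[j]='f': π[7]=0 (border '')
j=8 s[j]='e': π[8]=0 (border '')
j=9 s[j]='d': π[9]=1 (border 'd')
j=10 s[j]='f': k: 1→0; π[10]=0 (border '')
j=11 s[j]='b': π[11]=0 (border '')
j=12 s[j]='e': π[12]=0 (border '')
j=13 s[j]='b': π[13]=0 (border '')
j=14 s[j]='e': π[14]=0 (border '')
j=15 s[j]='e': π[15]=0 (border '')
j=16 s[j]='b': π[16]=0 (border '')
j=17 s[j]='c': π[17]=0 (border '')
j=18 s[j]='a': π[18]=0 (border '')
j=19 s[j]='a': π[19]=0 (border '')
j=20 s[j]='a': π[20]=0 (border '')
j=21 s[j]='f': π[21]=0 (border '')
j=22 s[j]='b': π[22]=0 (border '')
j=23 s[j]='b': π[23]=0 (border '')
j=24 s[j]='f': π[24]=0 (border '')
j=25 s[j]='a': π[25]=0 (border '')
j=26 s[j]='c': π[26]=0 (border '')
j=27 s[j]='c': π[27]=0 (border '')
j=28 s[j]='e': π[28]=0 (border '')
j=29 s[j]='c': π[29]=0 (border '')
j=30 s[j]='e': π[30]=0 (border '')

[0, 1, 2, 0, 1, 0, 0, 0, 0, 1, 0, 0, 0, 0, 0, 0, 0, 0, 0, 0, 0, 0, 0, 0, 0, 0, 0, 0, 0, 0, 0]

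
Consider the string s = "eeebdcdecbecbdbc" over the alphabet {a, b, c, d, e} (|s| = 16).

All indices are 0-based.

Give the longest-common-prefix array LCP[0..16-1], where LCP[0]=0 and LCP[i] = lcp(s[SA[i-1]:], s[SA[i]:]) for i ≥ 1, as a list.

[0, 1, 2, 1, 0, 1, 2, 1, 0, 1, 1, 0, 1, 3, 1, 2]

sorted suffixes:
  #0 SA[0]=14  'bc'
  #1 SA[1]=12  'bdbc'
  #2 SA[2]=3  'bdcdecbecbdbc'
  #3 SA[3]=9  'becbdbc'
  #4 SA[4]=15  'c'
  #5 SA[5]=11  'cbdbc'
  #6 SA[6]=8  'cbecbdbc'
  #7 SA[7]=5  'cdecbecbdbc'
  #8 SA[8]=13  'dbc'
  #9 SA[9]=4  'dcdecbecbdbc'
  #10 SA[10]=6  'decbecbdbc'
  #11 SA[11]=2  'ebdcdecbecbdbc'
  #12 SA[12]=10  'ecbdbc'
  #13 SA[13]=7  'ecbecbdbc'
  #14 SA[14]=1  'eebdcdecbecbdbc'
  #15 SA[15]=0  'eeebdcdecbecbdbc'

SA = [14, 12, 3, 9, 15, 11, 8, 5, 13, 4, 6, 2, 10, 7, 1, 0]
[i] adj suffixes → lcp
  [1] 14/12 → 1 ('b')
  [2] 12/3 → 2 ('bd')
  [3] 3/9 → 1 ('b')
  [4] 9/15 → 0 ('')
  [5] 15/11 → 1 ('c')
  [6] 11/8 → 2 ('cb')
  [7] 8/5 → 1 ('c')
  [8] 5/13 → 0 ('')
  [9] 13/4 → 1 ('d')
  [10] 4/6 → 1 ('d')
  [11] 6/2 → 0 ('')
  [12] 2/10 → 1 ('e')
  [13] 10/7 → 3 ('ecb')
  [14] 7/1 → 1 ('e')
  [15] 1/0 → 2 ('ee')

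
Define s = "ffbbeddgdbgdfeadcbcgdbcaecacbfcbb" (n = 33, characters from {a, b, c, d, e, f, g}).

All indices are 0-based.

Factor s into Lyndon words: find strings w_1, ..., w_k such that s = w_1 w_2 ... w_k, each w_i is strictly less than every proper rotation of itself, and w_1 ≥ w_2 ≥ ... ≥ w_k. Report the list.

["f", "f", "bbeddgdbgdfe", "adcbcgdbcaec", "acbfcbb"]

emit factor 1: 'f' (i=0, period=1)
emit factor 2: 'f' (i=1, period=1)
emit factor 3: 'bbeddgdbgdfe' (i=2, period=12)
emit factor 4: 'adcbcgdbcaec' (i=14, period=12)
emit factor 5: 'acbfcbb' (i=26, period=7)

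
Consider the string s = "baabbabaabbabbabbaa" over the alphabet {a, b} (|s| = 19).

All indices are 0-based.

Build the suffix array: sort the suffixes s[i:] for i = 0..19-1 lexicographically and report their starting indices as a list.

[18, 17, 1, 7, 5, 14, 2, 11, 8, 16, 0, 6, 4, 13, 10, 15, 3, 12, 9]

sorted suffixes:
  #0 SA[0]=18  'a'
  #1 SA[1]=17  'aa'
  #2 SA[2]=1  'aabbabaabbabbabbaa'
  #3 SA[3]=7  'aabbabbabbaa'
  #4 SA[4]=5  'abaabbabbabbaa'
  #5 SA[5]=14  'abbaa'
  #6 SA[6]=2  'abbabaabbabbabbaa'
  #7 SA[7]=11  'abbabbaa'
  #8 SA[8]=8  'abbabbabbaa'
  #9 SA[9]=16  'baa'
  #10 SA[10]=0  'baabbabaabbabbabbaa'
  #11 SA[11]=6  'baabbabbabbaa'
  #12 SA[12]=4  'babaabbabbabbaa'
  #13 SA[13]=13  'babbaa'
  #14 SA[14]=10  'babbabbaa'
  #15 SA[15]=15  'bbaa'
  #16 SA[16]=3  'bbabaabbabbabbaa'
  #17 SA[17]=12  'bbabbaa'
  #18 SA[18]=9  'bbabbabbaa'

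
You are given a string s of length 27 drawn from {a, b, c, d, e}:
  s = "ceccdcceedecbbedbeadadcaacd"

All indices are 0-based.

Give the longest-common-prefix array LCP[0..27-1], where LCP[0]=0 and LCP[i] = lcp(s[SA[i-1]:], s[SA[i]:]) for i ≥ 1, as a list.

rank→(start, suffix):
  0 → (23, 'aacd')
  1 → (24, 'acd')
  2 → (18, 'adadcaacd')
  3 → (20, 'adcaacd')
  4 → (12, 'bbedbeadadcaacd')
  5 → (16, 'beadadcaacd')
  6 → (13, 'bedbeadadcaacd')
  7 → (22, 'caacd')
  8 → (11, 'cbbedbeadadcaacd')
  9 → (2, 'ccdcceedecbbedbeadadcaacd')
  10 → (5, 'cceedecbbedbeadadcaacd')
  11 → (25, 'cd')
  12 → (3, 'cdcceedecbbedbeadadcaacd')
  13 → (0, 'ceccdcceedecbbedbeadadcaacd')
  14 → (6, 'ceedecbbedbeadadcaacd')
  15 → (26, 'd')
  16 → (19, 'dadcaacd')
  17 → (15, 'dbeadadcaacd')
  18 → (21, 'dcaacd')
  19 → (4, 'dcceedecbbedbeadadcaacd')
  20 → (9, 'decbbedbeadadcaacd')
  21 → (17, 'eadadcaacd')
  22 → (10, 'ecbbedbeadadcaacd')
  23 → (1, 'eccdcceedecbbedbeadadcaacd')
  24 → (14, 'edbeadadcaacd')
  25 → (8, 'edecbbedbeadadcaacd')
  26 → (7, 'eedecbbedbeadadcaacd')

SA = [23, 24, 18, 20, 12, 16, 13, 22, 11, 2, 5, 25, 3, 0, 6, 26, 19, 15, 21, 4, 9, 17, 10, 1, 14, 8, 7]
i: (SA[i-1],SA[i]) lcp shared
  1: (23,24) 1 'a'
  2: (24,18) 1 'a'
  3: (18,20) 2 'ad'
  4: (20,12) 0 ''
  5: (12,16) 1 'b'
  6: (16,13) 2 'be'
  7: (13,22) 0 ''
  8: (22,11) 1 'c'
  9: (11,2) 1 'c'
  10: (2,5) 2 'cc'
  11: (5,25) 1 'c'
  12: (25,3) 2 'cd'
  13: (3,0) 1 'c'
  14: (0,6) 2 'ce'
  15: (6,26) 0 ''
  16: (26,19) 1 'd'
  17: (19,15) 1 'd'
  18: (15,21) 1 'd'
  19: (21,4) 2 'dc'
  20: (4,9) 1 'd'
  21: (9,17) 0 ''
  22: (17,10) 1 'e'
  23: (10,1) 2 'ec'
  24: (1,14) 1 'e'
  25: (14,8) 2 'ed'
  26: (8,7) 1 'e'

[0, 1, 1, 2, 0, 1, 2, 0, 1, 1, 2, 1, 2, 1, 2, 0, 1, 1, 1, 2, 1, 0, 1, 2, 1, 2, 1]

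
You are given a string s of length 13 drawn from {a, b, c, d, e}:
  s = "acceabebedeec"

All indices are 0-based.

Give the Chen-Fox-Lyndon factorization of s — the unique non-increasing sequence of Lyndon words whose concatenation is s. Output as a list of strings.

["acce", "abebedeec"]

emit factor 1: 'acce' (i=0, period=4)
emit factor 2: 'abebedeec' (i=4, period=9)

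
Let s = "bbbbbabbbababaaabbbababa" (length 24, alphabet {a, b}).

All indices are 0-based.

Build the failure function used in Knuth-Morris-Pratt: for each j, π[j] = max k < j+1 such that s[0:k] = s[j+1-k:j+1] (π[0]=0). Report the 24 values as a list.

π[0] = 0
j=1 s[j]='b': π[1]=1 (border 'b')
j=2 s[j]='b': π[2]=2 (border 'bb')
j=3 s[j]='b': π[3]=3 (border 'bbb')
j=4 s[j]='b': π[4]=4 (border 'bbbb')
j=5 s[j]='a': k: 4→3→2→1→0; π[5]=0 (border '')
j=6 s[j]='b': π[6]=1 (border 'b')
j=7 s[j]='b': π[7]=2 (border 'bb')
j=8 s[j]='b': π[8]=3 (border 'bbb')
j=9 s[j]='a': k: 3→2→1→0; π[9]=0 (border '')
j=10 s[j]='b': π[10]=1 (border 'b')
j=11 s[j]='a': k: 1→0; π[11]=0 (border '')
j=12 s[j]='b': π[12]=1 (border 'b')
j=13 s[j]='a': k: 1→0; π[13]=0 (border '')
j=14 s[j]='a': π[14]=0 (border '')
j=15 s[j]='a': π[15]=0 (border '')
j=16 s[j]='b': π[16]=1 (border 'b')
j=17 s[j]='b': π[17]=2 (border 'bb')
j=18 s[j]='b': π[18]=3 (border 'bbb')
j=19 s[j]='a': k: 3→2→1→0; π[19]=0 (border '')
j=20 s[j]='b': π[20]=1 (border 'b')
j=21 s[j]='a': k: 1→0; π[21]=0 (border '')
j=22 s[j]='b': π[22]=1 (border 'b')
j=23 s[j]='a': k: 1→0; π[23]=0 (border '')

[0, 1, 2, 3, 4, 0, 1, 2, 3, 0, 1, 0, 1, 0, 0, 0, 1, 2, 3, 0, 1, 0, 1, 0]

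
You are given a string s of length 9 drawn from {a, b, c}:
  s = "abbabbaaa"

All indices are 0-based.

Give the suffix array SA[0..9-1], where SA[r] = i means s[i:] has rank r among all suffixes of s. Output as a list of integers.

[8, 7, 6, 3, 0, 5, 2, 4, 1]

sorted suffixes:
  #0 SA[0]=8  'a'
  #1 SA[1]=7  'aa'
  #2 SA[2]=6  'aaa'
  #3 SA[3]=3  'abbaaa'
  #4 SA[4]=0  'abbabbaaa'
  #5 SA[5]=5  'baaa'
  #6 SA[6]=2  'babbaaa'
  #7 SA[7]=4  'bbaaa'
  #8 SA[8]=1  'bbabbaaa'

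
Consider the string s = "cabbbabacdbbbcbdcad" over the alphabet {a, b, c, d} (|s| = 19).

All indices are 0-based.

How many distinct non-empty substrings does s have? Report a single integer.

rank | idx | suffix
   0 |   5 | abacdbbbcbdcad
   1 |   1 | abbbabacdbbbcbdcad
   2 |   7 | acdbbbcbdcad
   3 |  17 | ad
   4 |   4 | babacdbbbcbdcad
   5 |   6 | bacdbbbcbdcad
   6 |   3 | bbabacdbbbcbdcad
   7 |   2 | bbbabacdbbbcbdcad
   8 |  10 | bbbcbdcad
   9 |  11 | bbcbdcad
  10 |  12 | bcbdcad
  11 |  14 | bdcad
  12 |   0 | cabbbabacdbbbcbdcad
  13 |  16 | cad
  14 |  13 | cbdcad
  15 |   8 | cdbbbcbdcad
  16 |  18 | d
  17 |   9 | dbbbcbdcad
  18 |  15 | dcad

SA = [5, 1, 7, 17, 4, 6, 3, 2, 10, 11, 12, 14, 0, 16, 13, 8, 18, 9, 15]
rank  pair      lcp
   1  s[5:],s[1:]  2  'ab'
   2  s[1:],s[7:]  1  'a'
   3  s[7:],s[17:]  1  'a'
   4  s[17:],s[4:]  0  ''
   5  s[4:],s[6:]  2  'ba'
   6  s[6:],s[3:]  1  'b'
   7  s[3:],s[2:]  2  'bb'
   8  s[2:],s[10:]  3  'bbb'
   9  s[10:],s[11:]  2  'bb'
  10  s[11:],s[12:]  1  'b'
  11  s[12:],s[14:]  1  'b'
  12  s[14:],s[0:]  0  ''
  13  s[0:],s[16:]  2  'ca'
  14  s[16:],s[13:]  1  'c'
  15  s[13:],s[8:]  1  'c'
  16  s[8:],s[18:]  0  ''
  17  s[18:],s[9:]  1  'd'
  18  s[9:],s[15:]  1  'd'

n(n+1)/2 = 19·20/2 = 190
Σ LCP = 0 + 2 + 1 + 1 + 0 + 2 + 1 + 2 + 3 + 2 + 1 + 1 + 0 + 2 + 1 + 1 + 0 + 1 + 1 = 22
distinct = 190 − 22 = 168

168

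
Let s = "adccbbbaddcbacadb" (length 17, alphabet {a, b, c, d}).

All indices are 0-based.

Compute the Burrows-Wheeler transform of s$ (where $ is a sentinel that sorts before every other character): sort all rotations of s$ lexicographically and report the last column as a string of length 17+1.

rank  rotation            last
    0  $adccbbbaddcbacadb  b
    1  acadb$adccbbbaddcb  b
    2  adb$adccbbbaddcbac  c
    3  adccbbbaddcbacadb$  $
    4  addcbacadb$adccbbb  b
    5  b$adccbbbaddcbacad  d
    6  bacadb$adccbbbaddc  c
    7  baddcbacadb$adccbb  b
    8  bbaddcbacadb$adccb  b
    9  bbbaddcbacadb$adcc  c
   10  cadb$adccbbbaddcba  a
   11  cbacadb$adccbbbadd  d
   12  cbbbaddcbacadb$adc  c
   13  ccbbbaddcbacadb$ad  d
   14  db$adccbbbaddcbaca  a
   15  dcbacadb$adccbbbad  d
   16  dccbbbaddcbacadb$a  a
   17  ddcbacadb$adccbbba  a

bbc$bdcbbcadcdadaa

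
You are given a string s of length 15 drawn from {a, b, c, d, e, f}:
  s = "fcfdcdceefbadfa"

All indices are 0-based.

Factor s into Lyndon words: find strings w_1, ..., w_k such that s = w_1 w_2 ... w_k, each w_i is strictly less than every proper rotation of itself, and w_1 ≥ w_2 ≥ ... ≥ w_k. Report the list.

["f", "cfd", "cdceef", "b", "adf", "a"]

emit factor 1: 'f' (i=0, period=1)
emit factor 2: 'cfd' (i=1, period=3)
emit factor 3: 'cdceef' (i=4, period=6)
emit factor 4: 'b' (i=10, period=1)
emit factor 5: 'adf' (i=11, period=3)
emit factor 6: 'a' (i=14, period=1)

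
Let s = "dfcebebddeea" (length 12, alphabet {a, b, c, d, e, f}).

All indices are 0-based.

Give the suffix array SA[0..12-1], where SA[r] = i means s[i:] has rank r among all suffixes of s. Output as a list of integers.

[11, 6, 4, 2, 7, 8, 0, 10, 5, 3, 9, 1]

sorted suffixes:
  #0 SA[0]=11  'a'
  #1 SA[1]=6  'bddeea'
  #2 SA[2]=4  'bebddeea'
  #3 SA[3]=2  'cebebddeea'
  #4 SA[4]=7  'ddeea'
  #5 SA[5]=8  'deea'
  #6 SA[6]=0  'dfcebebddeea'
  #7 SA[7]=10  'ea'
  #8 SA[8]=5  'ebddeea'
  #9 SA[9]=3  'ebebddeea'
  #10 SA[10]=9  'eea'
  #11 SA[11]=1  'fcebebddeea'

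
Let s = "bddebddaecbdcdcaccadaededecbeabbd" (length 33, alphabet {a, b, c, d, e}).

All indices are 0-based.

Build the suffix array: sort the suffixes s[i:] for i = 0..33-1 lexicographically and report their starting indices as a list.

rank | idx | suffix
   0 |  29 | abbd
   1 |  15 | accadaededecbeabbd
   2 |  18 | adaededecbeabbd
   3 |   7 | aecbdcdcaccadaededecbeabbd
   4 |  20 | aededecbeabbd
   5 |  30 | bbd
   6 |  31 | bd
   7 |  10 | bdcdcaccadaededecbeabbd
   8 |   4 | bddaecbdcdcaccadaededecbeabbd
   9 |   0 | bddebddaecbdcdcaccadaededecbeabbd
  10 |  27 | beabbd
  11 |  14 | caccadaededecbeabbd
  12 |  17 | cadaededecbeabbd
  13 |   9 | cbdcdcaccadaededecbeabbd
  14 |  26 | cbeabbd
  15 |  16 | ccadaededecbeabbd
  16 |  12 | cdcaccadaededecbeabbd
  17 |  32 | d
  18 |   6 | daecbdcdcaccadaededecbeabbd
  19 |  19 | daededecbeabbd
  20 |  13 | dcaccadaededecbeabbd
  21 |  11 | dcdcaccadaededecbeabbd
  22 |   5 | ddaecbdcdcaccadaededecbeabbd
  23 |   1 | ddebddaecbdcdcaccadaededecbeabbd
  24 |   2 | debddaecbdcdcaccadaededecbeabbd
  25 |  24 | decbeabbd
  26 |  22 | dedecbeabbd
  27 |  28 | eabbd
  28 |   3 | ebddaecbdcdcaccadaededecbeabbd
  29 |   8 | ecbdcdcaccadaededecbeabbd
  30 |  25 | ecbeabbd
  31 |  23 | edecbeabbd
  32 |  21 | ededecbeabbd

[29, 15, 18, 7, 20, 30, 31, 10, 4, 0, 27, 14, 17, 9, 26, 16, 12, 32, 6, 19, 13, 11, 5, 1, 2, 24, 22, 28, 3, 8, 25, 23, 21]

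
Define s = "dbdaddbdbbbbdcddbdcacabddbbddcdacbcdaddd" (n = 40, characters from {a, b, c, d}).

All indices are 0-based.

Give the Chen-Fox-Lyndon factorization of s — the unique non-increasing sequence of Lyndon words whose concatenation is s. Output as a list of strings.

["d", "bd", "addbdbbbbdcddbdc", "ac", "abddbbddcdacbcdaddd"]

emit factor 1: 'd' (i=0, period=1)
emit factor 2: 'bd' (i=1, period=2)
emit factor 3: 'addbdbbbbdcddbdc' (i=3, period=16)
emit factor 4: 'ac' (i=19, period=2)
emit factor 5: 'abddbbddcdacbcdaddd' (i=21, period=19)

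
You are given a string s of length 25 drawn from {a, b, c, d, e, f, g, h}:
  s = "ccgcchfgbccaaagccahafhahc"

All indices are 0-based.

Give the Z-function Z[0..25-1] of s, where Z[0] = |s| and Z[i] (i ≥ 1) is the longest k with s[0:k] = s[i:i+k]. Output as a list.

[25, 1, 0, 2, 1, 0, 0, 0, 0, 2, 1, 0, 0, 0, 0, 2, 1, 0, 0, 0, 0, 0, 0, 0, 1]

Z[0]=25
i=1: fresh scan; Z[1]=1 scan→box=[1,2)
i=2: fresh scan; Z[2]=0
i=3: fresh scan; Z[3]=2 scan→box=[3,5)
i=4: min(r-i=1, Z[1]=1)=1; Z[4]=1
i=5: fresh scan; Z[5]=0
i=6: fresh scan; Z[6]=0
i=7: fresh scan; Z[7]=0
i=8: fresh scan; Z[8]=0
i=9: fresh scan; Z[9]=2 scan→box=[9,11)
i=10: min(r-i=1, Z[1]=1)=1; Z[10]=1
i=11: fresh scan; Z[11]=0
i=12: fresh scan; Z[12]=0
i=13: fresh scan; Z[13]=0
i=14: fresh scan; Z[14]=0
i=15: fresh scan; Z[15]=2 scan→box=[15,17)
i=16: min(r-i=1, Z[1]=1)=1; Z[16]=1
i=17: fresh scan; Z[17]=0
i=18: fresh scan; Z[18]=0
i=19: fresh scan; Z[19]=0
i=20: fresh scan; Z[20]=0
i=21: fresh scan; Z[21]=0
i=22: fresh scan; Z[22]=0
i=23: fresh scan; Z[23]=0
i=24: fresh scan; Z[24]=1 scan→box=[24,25)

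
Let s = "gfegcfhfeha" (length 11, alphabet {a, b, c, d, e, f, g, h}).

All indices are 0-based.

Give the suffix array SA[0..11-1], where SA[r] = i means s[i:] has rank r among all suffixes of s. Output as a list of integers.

[10, 4, 2, 8, 1, 7, 5, 3, 0, 9, 6]

rank | idx | suffix
   0 |  10 | a
   1 |   4 | cfhfeha
   2 |   2 | egcfhfeha
   3 |   8 | eha
   4 |   1 | fegcfhfeha
   5 |   7 | feha
   6 |   5 | fhfeha
   7 |   3 | gcfhfeha
   8 |   0 | gfegcfhfeha
   9 |   9 | ha
  10 |   6 | hfeha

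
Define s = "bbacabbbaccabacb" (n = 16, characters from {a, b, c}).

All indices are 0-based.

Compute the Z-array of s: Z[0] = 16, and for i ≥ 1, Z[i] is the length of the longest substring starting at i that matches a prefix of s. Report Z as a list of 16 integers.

Z[0]=16
i=1: outside box; Z[1]=1 scan→box=[1,2)
i=2: outside box; Z[2]=0
i=3: outside box; Z[3]=0
i=4: outside box; Z[4]=0
i=5: outside box; Z[5]=2 scan→box=[5,7)
i=6: min(r-i=1, Z[1]=1)=1; Z[6]=4 scan→box=[6,10)
i=7: min(r-i=3, Z[1]=1)=1; Z[7]=1
i=8: min(r-i=2, Z[2]=0)=0; Z[8]=0
i=9: min(r-i=1, Z[3]=0)=0; Z[9]=0
i=10: outside box; Z[10]=0
i=11: outside box; Z[11]=0
i=12: outside box; Z[12]=1 scan→box=[12,13)
i=13: outside box; Z[13]=0
i=14: outside box; Z[14]=0
i=15: outside box; Z[15]=1 scan→box=[15,16)

[16, 1, 0, 0, 0, 2, 4, 1, 0, 0, 0, 0, 1, 0, 0, 1]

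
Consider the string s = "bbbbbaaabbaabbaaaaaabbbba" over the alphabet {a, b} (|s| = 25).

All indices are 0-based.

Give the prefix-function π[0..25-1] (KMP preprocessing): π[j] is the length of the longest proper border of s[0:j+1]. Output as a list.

π[0] = 0
j=1 s[j]='b': π[1]=1 (border 'b')
j=2 s[j]='b': π[2]=2 (border 'bb')
j=3 s[j]='b': π[3]=3 (border 'bbb')
j=4 s[j]='b': π[4]=4 (border 'bbbb')
j=5 s[j]='a': k: 4→3→2→1→0; π[5]=0 (border '')
j=6 s[j]='a': π[6]=0 (border '')
j=7 s[j]='a': π[7]=0 (border '')
j=8 s[j]='b': π[8]=1 (border 'b')
j=9 s[j]='b': π[9]=2 (border 'bb')
j=10 s[j]='a': k: 2→1→0; π[10]=0 (border '')
j=11 s[j]='a': π[11]=0 (border '')
j=12 s[j]='b': π[12]=1 (border 'b')
j=13 s[j]='b': π[13]=2 (border 'bb')
j=14 s[j]='a': k: 2→1→0; π[14]=0 (border '')
j=15 s[j]='a': π[15]=0 (border '')
j=16 s[j]='a': π[16]=0 (border '')
j=17 s[j]='a': π[17]=0 (border '')
j=18 s[j]='a': π[18]=0 (border '')
j=19 s[j]='a': π[19]=0 (border '')
j=20 s[j]='b': π[20]=1 (border 'b')
j=21 s[j]='b': π[21]=2 (border 'bb')
j=22 s[j]='b': π[22]=3 (border 'bbb')
j=23 s[j]='b': π[23]=4 (border 'bbbb')
j=24 s[j]='a': k: 4→3→2→1→0; π[24]=0 (border '')

[0, 1, 2, 3, 4, 0, 0, 0, 1, 2, 0, 0, 1, 2, 0, 0, 0, 0, 0, 0, 1, 2, 3, 4, 0]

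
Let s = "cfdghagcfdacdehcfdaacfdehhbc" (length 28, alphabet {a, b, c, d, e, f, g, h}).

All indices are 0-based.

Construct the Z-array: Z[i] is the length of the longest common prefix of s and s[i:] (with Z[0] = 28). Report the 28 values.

[28, 0, 0, 0, 0, 0, 0, 3, 0, 0, 0, 1, 0, 0, 0, 3, 0, 0, 0, 0, 3, 0, 0, 0, 0, 0, 0, 1]

Z[0]=28
i=1: outside box; Z[1]=0
i=2: outside box; Z[2]=0
i=3: outside box; Z[3]=0
i=4: outside box; Z[4]=0
i=5: outside box; Z[5]=0
i=6: outside box; Z[6]=0
i=7: outside box; Z[7]=3 scan→box=[7,10)
i=8: min(r-i=2, Z[1]=0)=0; Z[8]=0
i=9: min(r-i=1, Z[2]=0)=0; Z[9]=0
i=10: outside box; Z[10]=0
i=11: outside box; Z[11]=1 scan→box=[11,12)
i=12: outside box; Z[12]=0
i=13: outside box; Z[13]=0
i=14: outside box; Z[14]=0
i=15: outside box; Z[15]=3 scan→box=[15,18)
i=16: min(r-i=2, Z[1]=0)=0; Z[16]=0
i=17: min(r-i=1, Z[2]=0)=0; Z[17]=0
i=18: outside box; Z[18]=0
i=19: outside box; Z[19]=0
i=20: outside box; Z[20]=3 scan→box=[20,23)
i=21: min(r-i=2, Z[1]=0)=0; Z[21]=0
i=22: min(r-i=1, Z[2]=0)=0; Z[22]=0
i=23: outside box; Z[23]=0
i=24: outside box; Z[24]=0
i=25: outside box; Z[25]=0
i=26: outside box; Z[26]=0
i=27: outside box; Z[27]=1 scan→box=[27,28)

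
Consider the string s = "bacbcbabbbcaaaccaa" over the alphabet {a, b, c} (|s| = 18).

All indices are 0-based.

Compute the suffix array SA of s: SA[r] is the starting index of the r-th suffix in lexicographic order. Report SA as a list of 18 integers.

rank→(start, suffix):
  0 → (17, 'a')
  1 → (16, 'aa')
  2 → (11, 'aaaccaa')
  3 → (12, 'aaccaa')
  4 → (6, 'abbbcaaaccaa')
  5 → (1, 'acbcbabbbcaaaccaa')
  6 → (13, 'accaa')
  7 → (5, 'babbbcaaaccaa')
  8 → (0, 'bacbcbabbbcaaaccaa')
  9 → (7, 'bbbcaaaccaa')
  10 → (8, 'bbcaaaccaa')
  11 → (9, 'bcaaaccaa')
  12 → (3, 'bcbabbbcaaaccaa')
  13 → (15, 'caa')
  14 → (10, 'caaaccaa')
  15 → (4, 'cbabbbcaaaccaa')
  16 → (2, 'cbcbabbbcaaaccaa')
  17 → (14, 'ccaa')

[17, 16, 11, 12, 6, 1, 13, 5, 0, 7, 8, 9, 3, 15, 10, 4, 2, 14]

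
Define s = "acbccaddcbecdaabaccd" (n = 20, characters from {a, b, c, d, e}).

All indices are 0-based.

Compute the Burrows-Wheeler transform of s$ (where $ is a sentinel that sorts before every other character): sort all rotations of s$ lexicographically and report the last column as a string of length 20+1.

rank  rotation               last
    0  $acbccaddcbecdaabaccd  d
    1  aabaccd$acbccaddcbecd  d
    2  abaccd$acbccaddcbecda  a
    3  acbccaddcbecdaabaccd$  $
    4  accd$acbccaddcbecdaab  b
    5  addcbecdaabaccd$acbcc  c
    6  baccd$acbccaddcbecdaa  a
    7  bccaddcbecdaabaccd$ac  c
    8  becdaabaccd$acbccaddc  c
    9  caddcbecdaabaccd$acbc  c
   10  cbccaddcbecdaabaccd$a  a
   11  cbecdaabaccd$acbccadd  d
   12  ccaddcbecdaabaccd$acb  b
   13  ccd$acbccaddcbecdaaba  a
   14  cd$acbccaddcbecdaabac  c
   15  cdaabaccd$acbccaddcbe  e
   16  d$acbccaddcbecdaabacc  c
   17  daabaccd$acbccaddcbec  c
   18  dcbecdaabaccd$acbccad  d
   19  ddcbecdaabaccd$acbcca  a
   20  ecdaabaccd$acbccaddcb  b

dda$bcacccadbaceccdab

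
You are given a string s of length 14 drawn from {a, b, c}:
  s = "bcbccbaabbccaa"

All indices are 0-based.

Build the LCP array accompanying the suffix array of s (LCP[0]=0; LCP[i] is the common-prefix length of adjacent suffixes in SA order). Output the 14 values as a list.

sorted suffixes:
  #0 SA[0]=13  'a'
  #1 SA[1]=12  'aa'
  #2 SA[2]=6  'aabbccaa'
  #3 SA[3]=7  'abbccaa'
  #4 SA[4]=5  'baabbccaa'
  #5 SA[5]=8  'bbccaa'
  #6 SA[6]=0  'bcbccbaabbccaa'
  #7 SA[7]=9  'bccaa'
  #8 SA[8]=2  'bccbaabbccaa'
  #9 SA[9]=11  'caa'
  #10 SA[10]=4  'cbaabbccaa'
  #11 SA[11]=1  'cbccbaabbccaa'
  #12 SA[12]=10  'ccaa'
  #13 SA[13]=3  'ccbaabbccaa'

SA = [13, 12, 6, 7, 5, 8, 0, 9, 2, 11, 4, 1, 10, 3]
[i] adj suffixes → lcp
  [1] 13/12 → 1 ('a')
  [2] 12/6 → 2 ('aa')
  [3] 6/7 → 1 ('a')
  [4] 7/5 → 0 ('')
  [5] 5/8 → 1 ('b')
  [6] 8/0 → 1 ('b')
  [7] 0/9 → 2 ('bc')
  [8] 9/2 → 3 ('bcc')
  [9] 2/11 → 0 ('')
  [10] 11/4 → 1 ('c')
  [11] 4/1 → 2 ('cb')
  [12] 1/10 → 1 ('c')
  [13] 10/3 → 2 ('cc')

[0, 1, 2, 1, 0, 1, 1, 2, 3, 0, 1, 2, 1, 2]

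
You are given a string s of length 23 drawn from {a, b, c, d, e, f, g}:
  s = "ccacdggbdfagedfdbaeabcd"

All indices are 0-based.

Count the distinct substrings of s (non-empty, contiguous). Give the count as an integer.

258

sorted suffixes:
  #0 SA[0]=19  'abcd'
  #1 SA[1]=2  'acdggbdfagedfdbaeabcd'
  #2 SA[2]=17  'aeabcd'
  #3 SA[3]=10  'agedfdbaeabcd'
  #4 SA[4]=16  'baeabcd'
  #5 SA[5]=20  'bcd'
  #6 SA[6]=7  'bdfagedfdbaeabcd'
  #7 SA[7]=1  'cacdggbdfagedfdbaeabcd'
  #8 SA[8]=0  'ccacdggbdfagedfdbaeabcd'
  #9 SA[9]=21  'cd'
  #10 SA[10]=3  'cdggbdfagedfdbaeabcd'
  #11 SA[11]=22  'd'
  #12 SA[12]=15  'dbaeabcd'
  #13 SA[13]=8  'dfagedfdbaeabcd'
  #14 SA[14]=13  'dfdbaeabcd'
  #15 SA[15]=4  'dggbdfagedfdbaeabcd'
  #16 SA[16]=18  'eabcd'
  #17 SA[17]=12  'edfdbaeabcd'
  #18 SA[18]=9  'fagedfdbaeabcd'
  #19 SA[19]=14  'fdbaeabcd'
  #20 SA[20]=6  'gbdfagedfdbaeabcd'
  #21 SA[21]=11  'gedfdbaeabcd'
  #22 SA[22]=5  'ggbdfagedfdbaeabcd'

SA = [19, 2, 17, 10, 16, 20, 7, 1, 0, 21, 3, 22, 15, 8, 13, 4, 18, 12, 9, 14, 6, 11, 5]
[i] adj suffixes → lcp
  [1] 19/2 → 1 ('a')
  [2] 2/17 → 1 ('a')
  [3] 17/10 → 1 ('a')
  [4] 10/16 → 0 ('')
  [5] 16/20 → 1 ('b')
  [6] 20/7 → 1 ('b')
  [7] 7/1 → 0 ('')
  [8] 1/0 → 1 ('c')
  [9] 0/21 → 1 ('c')
  [10] 21/3 → 2 ('cd')
  [11] 3/22 → 0 ('')
  [12] 22/15 → 1 ('d')
  [13] 15/8 → 1 ('d')
  [14] 8/13 → 2 ('df')
  [15] 13/4 → 1 ('d')
  [16] 4/18 → 0 ('')
  [17] 18/12 → 1 ('e')
  [18] 12/9 → 0 ('')
  [19] 9/14 → 1 ('f')
  [20] 14/6 → 0 ('')
  [21] 6/11 → 1 ('g')
  [22] 11/5 → 1 ('g')

n(n+1)/2 = 23·24/2 = 276
Σ LCP = 0 + 1 + 1 + 1 + 0 + 1 + 1 + 0 + 1 + 1 + 2 + 0 + 1 + 1 + 2 + 1 + 0 + 1 + 0 + 1 + 0 + 1 + 1 = 18
distinct = 276 − 18 = 258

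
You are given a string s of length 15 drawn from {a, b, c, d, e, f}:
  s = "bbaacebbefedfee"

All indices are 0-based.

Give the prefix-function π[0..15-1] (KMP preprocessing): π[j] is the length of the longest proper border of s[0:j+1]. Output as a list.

π[0] = 0
j=1 s[j]='b': π[1]=1 (border 'b')
j=2 s[j]='a': k: 1→0; π[2]=0 (border '')
j=3 s[j]='a': π[3]=0 (border '')
j=4 s[j]='c': π[4]=0 (border '')
j=5 s[j]='e': π[5]=0 (border '')
j=6 s[j]='b': π[6]=1 (border 'b')
j=7 s[j]='b': π[7]=2 (border 'bb')
j=8 s[j]='e': k: 2→1→0; π[8]=0 (border '')
j=9 s[j]='f': π[9]=0 (border '')
j=10 s[j]='e': π[10]=0 (border '')
j=11 s[j]='d': π[11]=0 (border '')
j=12 s[j]='f': π[12]=0 (border '')
j=13 s[j]='e': π[13]=0 (border '')
j=14 s[j]='e': π[14]=0 (border '')

[0, 1, 0, 0, 0, 0, 1, 2, 0, 0, 0, 0, 0, 0, 0]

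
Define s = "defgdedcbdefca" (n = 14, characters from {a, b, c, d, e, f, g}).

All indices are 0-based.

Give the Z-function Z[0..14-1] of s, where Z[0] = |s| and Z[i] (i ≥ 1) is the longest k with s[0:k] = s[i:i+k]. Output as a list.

[14, 0, 0, 0, 2, 0, 1, 0, 0, 3, 0, 0, 0, 0]

Z[0]=14
i=1: i≥r, start 0; Z[1]=0
i=2: i≥r, start 0; Z[2]=0
i=3: i≥r, start 0; Z[3]=0
i=4: i≥r, start 0; Z[4]=2 grow→box=[4,6)
i=5: min(r-i=1, Z[1]=0)=0; Z[5]=0
i=6: i≥r, start 0; Z[6]=1 grow→box=[6,7)
i=7: i≥r, start 0; Z[7]=0
i=8: i≥r, start 0; Z[8]=0
i=9: i≥r, start 0; Z[9]=3 grow→box=[9,12)
i=10: min(r-i=2, Z[1]=0)=0; Z[10]=0
i=11: min(r-i=1, Z[2]=0)=0; Z[11]=0
i=12: i≥r, start 0; Z[12]=0
i=13: i≥r, start 0; Z[13]=0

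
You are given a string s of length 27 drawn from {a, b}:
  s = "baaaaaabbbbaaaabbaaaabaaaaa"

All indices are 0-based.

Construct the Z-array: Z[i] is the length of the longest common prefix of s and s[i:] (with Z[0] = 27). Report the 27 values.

[27, 0, 0, 0, 0, 0, 0, 1, 1, 1, 5, 0, 0, 0, 0, 1, 5, 0, 0, 0, 0, 6, 0, 0, 0, 0, 0]

Z[0]=27
i=1: i≥r, start 0; Z[1]=0
i=2: i≥r, start 0; Z[2]=0
i=3: i≥r, start 0; Z[3]=0
i=4: i≥r, start 0; Z[4]=0
i=5: i≥r, start 0; Z[5]=0
i=6: i≥r, start 0; Z[6]=0
i=7: i≥r, start 0; Z[7]=1 grow→box=[7,8)
i=8: i≥r, start 0; Z[8]=1 grow→box=[8,9)
i=9: i≥r, start 0; Z[9]=1 grow→box=[9,10)
i=10: i≥r, start 0; Z[10]=5 grow→box=[10,15)
i=11: min(r-i=4, Z[1]=0)=0; Z[11]=0
i=12: min(r-i=3, Z[2]=0)=0; Z[12]=0
i=13: min(r-i=2, Z[3]=0)=0; Z[13]=0
i=14: min(r-i=1, Z[4]=0)=0; Z[14]=0
i=15: i≥r, start 0; Z[15]=1 grow→box=[15,16)
i=16: i≥r, start 0; Z[16]=5 grow→box=[16,21)
i=17: min(r-i=4, Z[1]=0)=0; Z[17]=0
i=18: min(r-i=3, Z[2]=0)=0; Z[18]=0
i=19: min(r-i=2, Z[3]=0)=0; Z[19]=0
i=20: min(r-i=1, Z[4]=0)=0; Z[20]=0
i=21: i≥r, start 0; Z[21]=6 grow→box=[21,27)
i=22: min(r-i=5, Z[1]=0)=0; Z[22]=0
i=23: min(r-i=4, Z[2]=0)=0; Z[23]=0
i=24: min(r-i=3, Z[3]=0)=0; Z[24]=0
i=25: min(r-i=2, Z[4]=0)=0; Z[25]=0
i=26: min(r-i=1, Z[5]=0)=0; Z[26]=0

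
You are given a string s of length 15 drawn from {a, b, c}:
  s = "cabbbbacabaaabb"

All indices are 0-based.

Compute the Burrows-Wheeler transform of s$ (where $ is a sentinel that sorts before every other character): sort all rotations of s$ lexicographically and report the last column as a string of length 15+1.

bbacacbbababbaa$

rank  rotation          last
    0  $cabbbbacabaaabb  b
    1  aaabb$cabbbbacab  b
    2  aabb$cabbbbacaba  a
    3  abaaabb$cabbbbac  c
    4  abb$cabbbbacabaa  a
    5  abbbbacabaaabb$c  c
    6  acabaaabb$cabbbb  b
    7  b$cabbbbacabaaab  b
    8  baaabb$cabbbbaca  a
    9  bacabaaabb$cabbb  b
   10  bb$cabbbbacabaaa  a
   11  bbacabaaabb$cabb  b
   12  bbbacabaaabb$cab  b
   13  bbbbacabaaabb$ca  a
   14  cabaaabb$cabbbba  a
   15  cabbbbacabaaabb$  $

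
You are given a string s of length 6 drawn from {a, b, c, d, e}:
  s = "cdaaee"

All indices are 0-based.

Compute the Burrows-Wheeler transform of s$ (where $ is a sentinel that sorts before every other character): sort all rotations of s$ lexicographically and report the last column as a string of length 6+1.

eda$cea

rank  rotation last
    0  $cdaaee  e
    1  aaee$cd  d
    2  aee$cda  a
    3  cdaaee$  $
    4  daaee$c  c
    5  e$cdaae  e
    6  ee$cdaa  a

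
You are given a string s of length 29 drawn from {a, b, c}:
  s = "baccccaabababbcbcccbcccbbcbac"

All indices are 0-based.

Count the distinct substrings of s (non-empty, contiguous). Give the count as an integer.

371

sorted suffixes:
  #0 SA[0]=6  'aabababbcbcccbcccbbcbac'
  #1 SA[1]=7  'abababbcbcccbcccbbcbac'
  #2 SA[2]=9  'ababbcbcccbcccbbcbac'
  #3 SA[3]=11  'abbcbcccbcccbbcbac'
  #4 SA[4]=27  'ac'
  #5 SA[5]=1  'accccaabababbcbcccbcccbbcbac'
  #6 SA[6]=8  'bababbcbcccbcccbbcbac'
  #7 SA[7]=10  'babbcbcccbcccbbcbac'
  #8 SA[8]=26  'bac'
  #9 SA[9]=0  'baccccaabababbcbcccbcccbbcbac'
  #10 SA[10]=23  'bbcbac'
  #11 SA[11]=12  'bbcbcccbcccbbcbac'
  #12 SA[12]=24  'bcbac'
  #13 SA[13]=13  'bcbcccbcccbbcbac'
  #14 SA[14]=19  'bcccbbcbac'
  #15 SA[15]=15  'bcccbcccbbcbac'
  #16 SA[16]=28  'c'
  #17 SA[17]=5  'caabababbcbcccbcccbbcbac'
  #18 SA[18]=25  'cbac'
  #19 SA[19]=22  'cbbcbac'
  #20 SA[20]=18  'cbcccbbcbac'
  #21 SA[21]=14  'cbcccbcccbbcbac'
  #22 SA[22]=4  'ccaabababbcbcccbcccbbcbac'
  #23 SA[23]=21  'ccbbcbac'
  #24 SA[24]=17  'ccbcccbbcbac'
  #25 SA[25]=3  'cccaabababbcbcccbcccbbcbac'
  #26 SA[26]=20  'cccbbcbac'
  #27 SA[27]=16  'cccbcccbbcbac'
  #28 SA[28]=2  'ccccaabababbcbcccbcccbbcbac'

SA = [6, 7, 9, 11, 27, 1, 8, 10, 26, 0, 23, 12, 24, 13, 19, 15, 28, 5, 25, 22, 18, 14, 4, 21, 17, 3, 20, 16, 2]
[i] adj suffixes → lcp
  [1] 6/7 → 1 ('a')
  [2] 7/9 → 4 ('abab')
  [3] 9/11 → 2 ('ab')
  [4] 11/27 → 1 ('a')
  [5] 27/1 → 2 ('ac')
  [6] 1/8 → 0 ('')
  [7] 8/10 → 3 ('bab')
  [8] 10/26 → 2 ('ba')
  [9] 26/0 → 3 ('bac')
  [10] 0/23 → 1 ('b')
  [11] 23/12 → 4 ('bbcb')
  [12] 12/24 → 1 ('b')
  [13] 24/13 → 3 ('bcb')
  [14] 13/19 → 2 ('bc')
  [15] 19/15 → 5 ('bcccb')
  [16] 15/28 → 0 ('')
  [17] 28/5 → 1 ('c')
  [18] 5/25 → 1 ('c')
  [19] 25/22 → 2 ('cb')
  [20] 22/18 → 2 ('cb')
  [21] 18/14 → 6 ('cbcccb')
  [22] 14/4 → 1 ('c')
  [23] 4/21 → 2 ('cc')
  [24] 21/17 → 3 ('ccb')
  [25] 17/3 → 2 ('cc')
  [26] 3/20 → 3 ('ccc')
  [27] 20/16 → 4 ('cccb')
  [28] 16/2 → 3 ('ccc')

n(n+1)/2 = 29·30/2 = 435
Σ LCP = 0 + 1 + 4 + 2 + 1 + 2 + 0 + 3 + 2 + 3 + 1 + 4 + 1 + 3 + 2 + 5 + 0 + 1 + 1 + 2 + 2 + 6 + 1 + 2 + 3 + 2 + 3 + 4 + 3 = 64
distinct = 435 − 64 = 371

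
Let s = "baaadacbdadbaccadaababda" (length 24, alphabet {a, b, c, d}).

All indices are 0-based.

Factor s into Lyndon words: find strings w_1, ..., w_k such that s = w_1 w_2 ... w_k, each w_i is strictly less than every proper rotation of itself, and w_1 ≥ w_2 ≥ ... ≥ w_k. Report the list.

emit factor 1: 'b' (i=0, period=1)
emit factor 2: 'aaadacbdadbaccadaababd' (i=1, period=22)
emit factor 3: 'a' (i=23, period=1)

["b", "aaadacbdadbaccadaababd", "a"]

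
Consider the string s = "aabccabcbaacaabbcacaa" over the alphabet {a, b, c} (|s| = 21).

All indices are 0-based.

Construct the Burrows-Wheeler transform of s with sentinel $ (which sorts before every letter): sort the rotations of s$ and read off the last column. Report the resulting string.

rank  rotation                last
    0  $aabccabcbaacaabbcacaa  a
    1  a$aabccabcbaacaabbcaca  a
    2  aa$aabccabcbaacaabbcac  c
    3  aabbcacaa$aabccabcbaac  c
    4  aabccabcbaacaabbcacaa$  $
    5  aacaabbcacaa$aabccabcb  b
    6  abbcacaa$aabccabcbaaca  a
    7  abcbaacaabbcacaa$aabcc  c
    8  abccabcbaacaabbcacaa$a  a
    9  acaa$aabccabcbaacaabbc  c
   10  acaabbcacaa$aabccabcba  a
   11  baacaabbcacaa$aabccabc  c
   12  bbcacaa$aabccabcbaacaa  a
   13  bcacaa$aabccabcbaacaab  b
   14  bcbaacaabbcacaa$aabcca  a
   15  bccabcbaacaabbcacaa$aa  a
   16  caa$aabccabcbaacaabbca  a
   17  caabbcacaa$aabccabcbaa  a
   18  cabcbaacaabbcacaa$aabc  c
   19  cacaa$aabccabcbaacaabb  b
   20  cbaacaabbcacaa$aabccab  b
   21  ccabcbaacaabbcacaa$aab  b

aacc$bacacacabaaaacbbb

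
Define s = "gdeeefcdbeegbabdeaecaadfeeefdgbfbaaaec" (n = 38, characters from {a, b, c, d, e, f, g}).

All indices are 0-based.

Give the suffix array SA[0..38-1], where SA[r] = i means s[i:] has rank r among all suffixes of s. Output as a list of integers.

sorted suffixes:
  #0 SA[0]=33  'aaaec'
  #1 SA[1]=20  'aadfeeefdgbfbaaaec'
  #2 SA[2]=34  'aaec'
  #3 SA[3]=13  'abdeaecaadfeeefdgbfbaaaec'
  #4 SA[4]=21  'adfeeefdgbfbaaaec'
  #5 SA[5]=35  'aec'
  #6 SA[6]=17  'aecaadfeeefdgbfbaaaec'
  #7 SA[7]=32  'baaaec'
  #8 SA[8]=12  'babdeaecaadfeeefdgbfbaaaec'
  #9 SA[9]=14  'bdeaecaadfeeefdgbfbaaaec'
  #10 SA[10]=8  'beegbabdeaecaadfeeefdgbfbaaaec'
  #11 SA[11]=30  'bfbaaaec'
  #12 SA[12]=37  'c'
  #13 SA[13]=19  'caadfeeefdgbfbaaaec'
  #14 SA[14]=6  'cdbeegbabdeaecaadfeeefdgbfbaaaec'
  #15 SA[15]=7  'dbeegbabdeaecaadfeeefdgbfbaaaec'
  #16 SA[16]=15  'deaecaadfeeefdgbfbaaaec'
  #17 SA[17]=1  'deeefcdbeegbabdeaecaadfeeefdgbfbaaaec'
  #18 SA[18]=22  'dfeeefdgbfbaaaec'
  #19 SA[19]=28  'dgbfbaaaec'
  #20 SA[20]=16  'eaecaadfeeefdgbfbaaaec'
  #21 SA[21]=36  'ec'
  #22 SA[22]=18  'ecaadfeeefdgbfbaaaec'
  #23 SA[23]=2  'eeefcdbeegbabdeaecaadfeeefdgbfbaaaec'
  #24 SA[24]=24  'eeefdgbfbaaaec'
  #25 SA[25]=3  'eefcdbeegbabdeaecaadfeeefdgbfbaaaec'
  #26 SA[26]=25  'eefdgbfbaaaec'
  #27 SA[27]=9  'eegbabdeaecaadfeeefdgbfbaaaec'
  #28 SA[28]=4  'efcdbeegbabdeaecaadfeeefdgbfbaaaec'
  #29 SA[29]=26  'efdgbfbaaaec'
  #30 SA[30]=10  'egbabdeaecaadfeeefdgbfbaaaec'
  #31 SA[31]=31  'fbaaaec'
  #32 SA[32]=5  'fcdbeegbabdeaecaadfeeefdgbfbaaaec'
  #33 SA[33]=27  'fdgbfbaaaec'
  #34 SA[34]=23  'feeefdgbfbaaaec'
  #35 SA[35]=11  'gbabdeaecaadfeeefdgbfbaaaec'
  #36 SA[36]=29  'gbfbaaaec'
  #37 SA[37]=0  'gdeeefcdbeegbabdeaecaadfeeefdgbfbaaaec'

[33, 20, 34, 13, 21, 35, 17, 32, 12, 14, 8, 30, 37, 19, 6, 7, 15, 1, 22, 28, 16, 36, 18, 2, 24, 3, 25, 9, 4, 26, 10, 31, 5, 27, 23, 11, 29, 0]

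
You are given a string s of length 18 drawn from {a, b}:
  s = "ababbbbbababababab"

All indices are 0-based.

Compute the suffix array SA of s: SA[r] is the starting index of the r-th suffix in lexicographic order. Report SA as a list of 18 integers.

rank→(start, suffix):
  0 → (16, 'ab')
  1 → (14, 'abab')
  2 → (12, 'ababab')
  3 → (10, 'abababab')
  4 → (8, 'ababababab')
  5 → (0, 'ababbbbbababababab')
  6 → (2, 'abbbbbababababab')
  7 → (17, 'b')
  8 → (15, 'bab')
  9 → (13, 'babab')
  10 → (11, 'bababab')
  11 → (9, 'babababab')
  12 → (7, 'bababababab')
  13 → (1, 'babbbbbababababab')
  14 → (6, 'bbababababab')
  15 → (5, 'bbbababababab')
  16 → (4, 'bbbbababababab')
  17 → (3, 'bbbbbababababab')

[16, 14, 12, 10, 8, 0, 2, 17, 15, 13, 11, 9, 7, 1, 6, 5, 4, 3]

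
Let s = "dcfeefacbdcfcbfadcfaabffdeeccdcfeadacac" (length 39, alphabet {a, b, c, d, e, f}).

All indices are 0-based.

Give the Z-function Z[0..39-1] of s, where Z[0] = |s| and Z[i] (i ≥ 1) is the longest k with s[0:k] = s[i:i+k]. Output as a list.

[39, 0, 0, 0, 0, 0, 0, 0, 0, 3, 0, 0, 0, 0, 0, 0, 3, 0, 0, 0, 0, 0, 0, 0, 1, 0, 0, 0, 0, 4, 0, 0, 0, 0, 1, 0, 0, 0, 0]

Z[0]=39
i=1: outside box; Z[1]=0
i=2: outside box; Z[2]=0
i=3: outside box; Z[3]=0
i=4: outside box; Z[4]=0
i=5: outside box; Z[5]=0
i=6: outside box; Z[6]=0
i=7: outside box; Z[7]=0
i=8: outside box; Z[8]=0
i=9: outside box; Z[9]=3 extend→box=[9,12)
i=10: min(r-i=2, Z[1]=0)=0; Z[10]=0
i=11: min(r-i=1, Z[2]=0)=0; Z[11]=0
i=12: outside box; Z[12]=0
i=13: outside box; Z[13]=0
i=14: outside box; Z[14]=0
i=15: outside box; Z[15]=0
i=16: outside box; Z[16]=3 extend→box=[16,19)
i=17: min(r-i=2, Z[1]=0)=0; Z[17]=0
i=18: min(r-i=1, Z[2]=0)=0; Z[18]=0
i=19: outside box; Z[19]=0
i=20: outside box; Z[20]=0
i=21: outside box; Z[21]=0
i=22: outside box; Z[22]=0
i=23: outside box; Z[23]=0
i=24: outside box; Z[24]=1 extend→box=[24,25)
i=25: outside box; Z[25]=0
i=26: outside box; Z[26]=0
i=27: outside box; Z[27]=0
i=28: outside box; Z[28]=0
i=29: outside box; Z[29]=4 extend→box=[29,33)
i=30: min(r-i=3, Z[1]=0)=0; Z[30]=0
i=31: min(r-i=2, Z[2]=0)=0; Z[31]=0
i=32: min(r-i=1, Z[3]=0)=0; Z[32]=0
i=33: outside box; Z[33]=0
i=34: outside box; Z[34]=1 extend→box=[34,35)
i=35: outside box; Z[35]=0
i=36: outside box; Z[36]=0
i=37: outside box; Z[37]=0
i=38: outside box; Z[38]=0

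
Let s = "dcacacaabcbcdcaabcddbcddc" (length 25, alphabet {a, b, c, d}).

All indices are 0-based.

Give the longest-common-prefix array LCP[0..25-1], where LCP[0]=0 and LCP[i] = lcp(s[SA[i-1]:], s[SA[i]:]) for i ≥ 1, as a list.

sorted suffixes:
  #0 SA[0]=6  'aabcbcdcaabcddbcddc'
  #1 SA[1]=14  'aabcddbcddc'
  #2 SA[2]=7  'abcbcdcaabcddbcddc'
  #3 SA[3]=15  'abcddbcddc'
  #4 SA[4]=4  'acaabcbcdcaabcddbcddc'
  #5 SA[5]=2  'acacaabcbcdcaabcddbcddc'
  #6 SA[6]=8  'bcbcdcaabcddbcddc'
  #7 SA[7]=10  'bcdcaabcddbcddc'
  #8 SA[8]=16  'bcddbcddc'
  #9 SA[9]=20  'bcddc'
  #10 SA[10]=24  'c'
  #11 SA[11]=5  'caabcbcdcaabcddbcddc'
  #12 SA[12]=13  'caabcddbcddc'
  #13 SA[13]=3  'cacaabcbcdcaabcddbcddc'
  #14 SA[14]=1  'cacacaabcbcdcaabcddbcddc'
  #15 SA[15]=9  'cbcdcaabcddbcddc'
  #16 SA[16]=11  'cdcaabcddbcddc'
  #17 SA[17]=17  'cddbcddc'
  #18 SA[18]=21  'cddc'
  #19 SA[19]=19  'dbcddc'
  #20 SA[20]=23  'dc'
  #21 SA[21]=12  'dcaabcddbcddc'
  #22 SA[22]=0  'dcacacaabcbcdcaabcddbcddc'
  #23 SA[23]=18  'ddbcddc'
  #24 SA[24]=22  'ddc'

SA = [6, 14, 7, 15, 4, 2, 8, 10, 16, 20, 24, 5, 13, 3, 1, 9, 11, 17, 21, 19, 23, 12, 0, 18, 22]
[i] adj suffixes → lcp
  [1] 6/14 → 4 ('aabc')
  [2] 14/7 → 1 ('a')
  [3] 7/15 → 3 ('abc')
  [4] 15/4 → 1 ('a')
  [5] 4/2 → 3 ('aca')
  [6] 2/8 → 0 ('')
  [7] 8/10 → 2 ('bc')
  [8] 10/16 → 3 ('bcd')
  [9] 16/20 → 4 ('bcdd')
  [10] 20/24 → 0 ('')
  [11] 24/5 → 1 ('c')
  [12] 5/13 → 5 ('caabc')
  [13] 13/3 → 2 ('ca')
  [14] 3/1 → 4 ('caca')
  [15] 1/9 → 1 ('c')
  [16] 9/11 → 1 ('c')
  [17] 11/17 → 2 ('cd')
  [18] 17/21 → 3 ('cdd')
  [19] 21/19 → 0 ('')
  [20] 19/23 → 1 ('d')
  [21] 23/12 → 2 ('dc')
  [22] 12/0 → 3 ('dca')
  [23] 0/18 → 1 ('d')
  [24] 18/22 → 2 ('dd')

[0, 4, 1, 3, 1, 3, 0, 2, 3, 4, 0, 1, 5, 2, 4, 1, 1, 2, 3, 0, 1, 2, 3, 1, 2]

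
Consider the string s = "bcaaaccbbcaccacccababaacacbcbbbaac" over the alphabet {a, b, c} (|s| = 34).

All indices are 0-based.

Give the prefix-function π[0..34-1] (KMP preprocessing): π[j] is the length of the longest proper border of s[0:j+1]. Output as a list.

[0, 0, 0, 0, 0, 0, 0, 1, 1, 2, 3, 0, 0, 0, 0, 0, 0, 0, 1, 0, 1, 0, 0, 0, 0, 0, 1, 2, 1, 1, 1, 0, 0, 0]

π[0] = 0
j=1 s[j]='c': π[1]=0 (border '')
j=2 s[j]='a': π[2]=0 (border '')
j=3 s[j]='a': π[3]=0 (border '')
j=4 s[j]='a': π[4]=0 (border '')
j=5 s[j]='c': π[5]=0 (border '')
j=6 s[j]='c': π[6]=0 (border '')
j=7 s[j]='b': π[7]=1 (border 'b')
j=8 s[j]='b': k: 1→0; π[8]=1 (border 'b')
j=9 s[j]='c': π[9]=2 (border 'bc')
j=10 s[j]='a': π[10]=3 (border 'bca')
j=11 s[j]='c': k: 3→0; π[11]=0 (border '')
j=12 s[j]='c': π[12]=0 (border '')
j=13 s[j]='a': π[13]=0 (border '')
j=14 s[j]='c': π[14]=0 (border '')
j=15 s[j]='c': π[15]=0 (border '')
j=16 s[j]='c': π[16]=0 (border '')
j=17 s[j]='a': π[17]=0 (border '')
j=18 s[j]='b': π[18]=1 (border 'b')
j=19 s[j]='a': k: 1→0; π[19]=0 (border '')
j=20 s[j]='b': π[20]=1 (border 'b')
j=21 s[j]='a': k: 1→0; π[21]=0 (border '')
j=22 s[j]='a': π[22]=0 (border '')
j=23 s[j]='c': π[23]=0 (border '')
j=24 s[j]='a': π[24]=0 (border '')
j=25 s[j]='c': π[25]=0 (border '')
j=26 s[j]='b': π[26]=1 (border 'b')
j=27 s[j]='c': π[27]=2 (border 'bc')
j=28 s[j]='b': k: 2→0; π[28]=1 (border 'b')
j=29 s[j]='b': k: 1→0; π[29]=1 (border 'b')
j=30 s[j]='b': k: 1→0; π[30]=1 (border 'b')
j=31 s[j]='a': k: 1→0; π[31]=0 (border '')
j=32 s[j]='a': π[32]=0 (border '')
j=33 s[j]='c': π[33]=0 (border '')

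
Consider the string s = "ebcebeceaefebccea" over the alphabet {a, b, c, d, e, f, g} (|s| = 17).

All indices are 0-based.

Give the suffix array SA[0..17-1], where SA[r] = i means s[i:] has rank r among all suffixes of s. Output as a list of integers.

[16, 8, 12, 1, 4, 13, 14, 6, 2, 15, 7, 11, 0, 3, 5, 9, 10]

rank→(start, suffix):
  0 → (16, 'a')
  1 → (8, 'aefebccea')
  2 → (12, 'bccea')
  3 → (1, 'bcebeceaefebccea')
  4 → (4, 'beceaefebccea')
  5 → (13, 'ccea')
  6 → (14, 'cea')
  7 → (6, 'ceaefebccea')
  8 → (2, 'cebeceaefebccea')
  9 → (15, 'ea')
  10 → (7, 'eaefebccea')
  11 → (11, 'ebccea')
  12 → (0, 'ebcebeceaefebccea')
  13 → (3, 'ebeceaefebccea')
  14 → (5, 'eceaefebccea')
  15 → (9, 'efebccea')
  16 → (10, 'febccea')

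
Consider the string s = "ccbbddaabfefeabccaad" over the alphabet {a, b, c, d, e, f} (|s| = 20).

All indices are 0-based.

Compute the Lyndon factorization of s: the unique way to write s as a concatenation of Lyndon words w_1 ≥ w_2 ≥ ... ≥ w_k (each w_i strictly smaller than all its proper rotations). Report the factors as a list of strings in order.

["c", "c", "bbdd", "aabfefeabccaad"]

emit factor 1: 'c' (i=0, period=1)
emit factor 2: 'c' (i=1, period=1)
emit factor 3: 'bbdd' (i=2, period=4)
emit factor 4: 'aabfefeabccaad' (i=6, period=14)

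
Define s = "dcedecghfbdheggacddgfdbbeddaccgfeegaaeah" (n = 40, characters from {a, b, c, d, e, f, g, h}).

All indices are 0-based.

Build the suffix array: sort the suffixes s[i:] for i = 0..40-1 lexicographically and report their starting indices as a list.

[35, 27, 15, 36, 38, 22, 9, 23, 28, 16, 1, 29, 5, 26, 21, 0, 25, 17, 3, 18, 10, 37, 4, 24, 2, 32, 33, 12, 8, 20, 31, 34, 14, 19, 30, 13, 6, 39, 11, 7]

sorted suffixes:
  #0 SA[0]=35  'aaeah'
  #1 SA[1]=27  'accgfeegaaeah'
  #2 SA[2]=15  'acddgfdbbeddaccgfeegaaeah'
  #3 SA[3]=36  'aeah'
  #4 SA[4]=38  'ah'
  #5 SA[5]=22  'bbeddaccgfeegaaeah'
  #6 SA[6]=9  'bdheggacddgfdbbeddaccgfeegaaeah'
  #7 SA[7]=23  'beddaccgfeegaaeah'
  #8 SA[8]=28  'ccgfeegaaeah'
  #9 SA[9]=16  'cddgfdbbeddaccgfeegaaeah'
  #10 SA[10]=1  'cedecghfbdheggacddgfdbbeddaccgfeegaaeah'
  #11 SA[11]=29  'cgfeegaaeah'
  #12 SA[12]=5  'cghfbdheggacddgfdbbeddaccgfeegaaeah'
  #13 SA[13]=26  'daccgfeegaaeah'
  #14 SA[14]=21  'dbbeddaccgfeegaaeah'
  #15 SA[15]=0  'dcedecghfbdheggacddgfdbbeddaccgfeegaaeah'
  #16 SA[16]=25  'ddaccgfeegaaeah'
  #17 SA[17]=17  'ddgfdbbeddaccgfeegaaeah'
  #18 SA[18]=3  'decghfbdheggacddgfdbbeddaccgfeegaaeah'
  #19 SA[19]=18  'dgfdbbeddaccgfeegaaeah'
  #20 SA[20]=10  'dheggacddgfdbbeddaccgfeegaaeah'
  #21 SA[21]=37  'eah'
  #22 SA[22]=4  'ecghfbdheggacddgfdbbeddaccgfeegaaeah'
  #23 SA[23]=24  'eddaccgfeegaaeah'
  #24 SA[24]=2  'edecghfbdheggacddgfdbbeddaccgfeegaaeah'
  #25 SA[25]=32  'eegaaeah'
  #26 SA[26]=33  'egaaeah'
  #27 SA[27]=12  'eggacddgfdbbeddaccgfeegaaeah'
  #28 SA[28]=8  'fbdheggacddgfdbbeddaccgfeegaaeah'
  #29 SA[29]=20  'fdbbeddaccgfeegaaeah'
  #30 SA[30]=31  'feegaaeah'
  #31 SA[31]=34  'gaaeah'
  #32 SA[32]=14  'gacddgfdbbeddaccgfeegaaeah'
  #33 SA[33]=19  'gfdbbeddaccgfeegaaeah'
  #34 SA[34]=30  'gfeegaaeah'
  #35 SA[35]=13  'ggacddgfdbbeddaccgfeegaaeah'
  #36 SA[36]=6  'ghfbdheggacddgfdbbeddaccgfeegaaeah'
  #37 SA[37]=39  'h'
  #38 SA[38]=11  'heggacddgfdbbeddaccgfeegaaeah'
  #39 SA[39]=7  'hfbdheggacddgfdbbeddaccgfeegaaeah'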